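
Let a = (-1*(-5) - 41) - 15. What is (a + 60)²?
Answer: 81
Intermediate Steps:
a = -51 (a = (5 - 41) - 15 = -36 - 15 = -51)
(a + 60)² = (-51 + 60)² = 9² = 81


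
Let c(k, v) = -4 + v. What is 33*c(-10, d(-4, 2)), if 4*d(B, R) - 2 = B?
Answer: -297/2 ≈ -148.50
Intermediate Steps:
d(B, R) = 1/2 + B/4
33*c(-10, d(-4, 2)) = 33*(-4 + (1/2 + (1/4)*(-4))) = 33*(-4 + (1/2 - 1)) = 33*(-4 - 1/2) = 33*(-9/2) = -297/2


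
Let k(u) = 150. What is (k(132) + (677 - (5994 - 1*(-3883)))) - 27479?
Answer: -36529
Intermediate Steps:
(k(132) + (677 - (5994 - 1*(-3883)))) - 27479 = (150 + (677 - (5994 - 1*(-3883)))) - 27479 = (150 + (677 - (5994 + 3883))) - 27479 = (150 + (677 - 1*9877)) - 27479 = (150 + (677 - 9877)) - 27479 = (150 - 9200) - 27479 = -9050 - 27479 = -36529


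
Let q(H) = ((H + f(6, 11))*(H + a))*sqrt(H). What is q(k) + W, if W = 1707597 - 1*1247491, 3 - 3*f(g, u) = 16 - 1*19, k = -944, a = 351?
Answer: 460106 + 2234424*I*sqrt(59) ≈ 4.6011e+5 + 1.7163e+7*I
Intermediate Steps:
f(g, u) = 2 (f(g, u) = 1 - (16 - 1*19)/3 = 1 - (16 - 19)/3 = 1 - 1/3*(-3) = 1 + 1 = 2)
W = 460106 (W = 1707597 - 1247491 = 460106)
q(H) = sqrt(H)*(2 + H)*(351 + H) (q(H) = ((H + 2)*(H + 351))*sqrt(H) = ((2 + H)*(351 + H))*sqrt(H) = sqrt(H)*(2 + H)*(351 + H))
q(k) + W = sqrt(-944)*(702 + (-944)**2 + 353*(-944)) + 460106 = (4*I*sqrt(59))*(702 + 891136 - 333232) + 460106 = (4*I*sqrt(59))*558606 + 460106 = 2234424*I*sqrt(59) + 460106 = 460106 + 2234424*I*sqrt(59)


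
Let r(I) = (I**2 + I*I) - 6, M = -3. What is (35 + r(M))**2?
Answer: 2209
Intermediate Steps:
r(I) = -6 + 2*I**2 (r(I) = (I**2 + I**2) - 6 = 2*I**2 - 6 = -6 + 2*I**2)
(35 + r(M))**2 = (35 + (-6 + 2*(-3)**2))**2 = (35 + (-6 + 2*9))**2 = (35 + (-6 + 18))**2 = (35 + 12)**2 = 47**2 = 2209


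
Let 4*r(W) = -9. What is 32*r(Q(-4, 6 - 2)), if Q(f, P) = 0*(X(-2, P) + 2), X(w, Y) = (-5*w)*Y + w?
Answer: -72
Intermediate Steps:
X(w, Y) = w - 5*Y*w (X(w, Y) = -5*Y*w + w = w - 5*Y*w)
Q(f, P) = 0 (Q(f, P) = 0*(-2*(1 - 5*P) + 2) = 0*((-2 + 10*P) + 2) = 0*(10*P) = 0)
r(W) = -9/4 (r(W) = (¼)*(-9) = -9/4)
32*r(Q(-4, 6 - 2)) = 32*(-9/4) = -72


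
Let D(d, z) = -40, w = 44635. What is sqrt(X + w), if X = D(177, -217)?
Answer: 3*sqrt(4955) ≈ 211.18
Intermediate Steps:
X = -40
sqrt(X + w) = sqrt(-40 + 44635) = sqrt(44595) = 3*sqrt(4955)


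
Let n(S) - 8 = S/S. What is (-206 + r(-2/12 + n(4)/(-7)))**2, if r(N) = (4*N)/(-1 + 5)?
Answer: 75916369/1764 ≈ 43037.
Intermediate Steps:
n(S) = 9 (n(S) = 8 + S/S = 8 + 1 = 9)
r(N) = N (r(N) = (4*N)/4 = (4*N)*(1/4) = N)
(-206 + r(-2/12 + n(4)/(-7)))**2 = (-206 + (-2/12 + 9/(-7)))**2 = (-206 + (-2*1/12 + 9*(-1/7)))**2 = (-206 + (-1/6 - 9/7))**2 = (-206 - 61/42)**2 = (-8713/42)**2 = 75916369/1764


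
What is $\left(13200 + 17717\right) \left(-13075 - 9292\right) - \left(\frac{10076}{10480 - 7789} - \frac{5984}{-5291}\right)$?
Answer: $- \frac{5296355845541}{7659} \approx -6.9152 \cdot 10^{8}$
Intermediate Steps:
$\left(13200 + 17717\right) \left(-13075 - 9292\right) - \left(\frac{10076}{10480 - 7789} - \frac{5984}{-5291}\right) = 30917 \left(-22367\right) - \left(\frac{10076}{10480 - 7789} - - \frac{544}{481}\right) = -691520539 - \left(\frac{10076}{2691} + \frac{544}{481}\right) = -691520539 - \frac{37340}{7659} = - \frac{5296355845541}{7659}$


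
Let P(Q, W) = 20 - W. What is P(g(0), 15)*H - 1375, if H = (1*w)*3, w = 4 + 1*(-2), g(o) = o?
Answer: -1345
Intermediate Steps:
w = 2 (w = 4 - 2 = 2)
H = 6 (H = (1*2)*3 = 2*3 = 6)
P(g(0), 15)*H - 1375 = (20 - 1*15)*6 - 1375 = (20 - 15)*6 - 1375 = 5*6 - 1375 = 30 - 1375 = -1345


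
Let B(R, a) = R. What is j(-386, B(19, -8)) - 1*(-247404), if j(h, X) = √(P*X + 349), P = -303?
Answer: 247404 + 52*I*√2 ≈ 2.474e+5 + 73.539*I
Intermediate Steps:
j(h, X) = √(349 - 303*X) (j(h, X) = √(-303*X + 349) = √(349 - 303*X))
j(-386, B(19, -8)) - 1*(-247404) = √(349 - 303*19) - 1*(-247404) = √(349 - 5757) + 247404 = √(-5408) + 247404 = 52*I*√2 + 247404 = 247404 + 52*I*√2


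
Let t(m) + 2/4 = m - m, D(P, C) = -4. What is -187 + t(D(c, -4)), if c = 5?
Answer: -375/2 ≈ -187.50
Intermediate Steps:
t(m) = -½ (t(m) = -½ + (m - m) = -½ + 0 = -½)
-187 + t(D(c, -4)) = -187 - ½ = -375/2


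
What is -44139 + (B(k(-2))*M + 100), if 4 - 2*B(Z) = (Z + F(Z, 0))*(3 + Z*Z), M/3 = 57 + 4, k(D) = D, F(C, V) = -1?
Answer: -83503/2 ≈ -41752.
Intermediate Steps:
M = 183 (M = 3*(57 + 4) = 3*61 = 183)
B(Z) = 2 - (-1 + Z)*(3 + Z**2)/2 (B(Z) = 2 - (Z - 1)*(3 + Z*Z)/2 = 2 - (-1 + Z)*(3 + Z**2)/2)
-44139 + (B(k(-2))*M + 100) = -44139 + ((7/2 + (1/2)*(-2)**2 - 3/2*(-2) - 1/2*(-2)**3)*183 + 100) = -44139 + ((7/2 + (1/2)*4 + 3 - 1/2*(-8))*183 + 100) = -44139 + ((7/2 + 2 + 3 + 4)*183 + 100) = -44139 + ((25/2)*183 + 100) = -44139 + (4575/2 + 100) = -44139 + 4775/2 = -83503/2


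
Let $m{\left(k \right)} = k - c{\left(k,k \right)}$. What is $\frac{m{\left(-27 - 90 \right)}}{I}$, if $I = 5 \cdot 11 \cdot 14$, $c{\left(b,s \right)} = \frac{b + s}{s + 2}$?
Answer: $- \frac{13689}{88550} \approx -0.15459$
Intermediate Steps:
$c{\left(b,s \right)} = \frac{b + s}{2 + s}$
$I = 770$ ($I = 55 \cdot 14 = 770$)
$m{\left(k \right)} = k - \frac{2 k}{2 + k}$ ($m{\left(k \right)} = k - \frac{k + k}{2 + k} = k - \frac{2 k}{2 + k}$)
$\frac{m{\left(-27 - 90 \right)}}{I} = \frac{\left(-27 - 90\right)^{2} \frac{1}{2 - 117}}{770} = \frac{\left(-117\right)^{2}}{2 - 117} \cdot \frac{1}{770} = \frac{13689}{-115} \cdot \frac{1}{770} = 13689 \left(- \frac{1}{115}\right) \frac{1}{770} = \left(- \frac{13689}{115}\right) \frac{1}{770} = - \frac{13689}{88550}$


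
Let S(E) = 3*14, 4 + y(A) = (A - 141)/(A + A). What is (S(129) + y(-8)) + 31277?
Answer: 501189/16 ≈ 31324.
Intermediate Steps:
y(A) = -4 + (-141 + A)/(2*A) (y(A) = -4 + (A - 141)/(A + A) = -4 + (-141 + A)/((2*A)) = -4 + (-141 + A)*(1/(2*A)) = -4 + (-141 + A)/(2*A))
S(E) = 42
(S(129) + y(-8)) + 31277 = (42 + (1/2)*(-141 - 7*(-8))/(-8)) + 31277 = (42 + (1/2)*(-1/8)*(-141 + 56)) + 31277 = (42 + (1/2)*(-1/8)*(-85)) + 31277 = (42 + 85/16) + 31277 = 757/16 + 31277 = 501189/16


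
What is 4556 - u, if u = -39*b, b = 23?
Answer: 5453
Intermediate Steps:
u = -897 (u = -39*23 = -897)
4556 - u = 4556 - 1*(-897) = 4556 + 897 = 5453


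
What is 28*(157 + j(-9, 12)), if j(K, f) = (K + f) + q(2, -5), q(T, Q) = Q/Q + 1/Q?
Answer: 22512/5 ≈ 4502.4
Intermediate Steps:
q(T, Q) = 1 + 1/Q
j(K, f) = ⅘ + K + f (j(K, f) = (K + f) + (1 - 5)/(-5) = (K + f) - ⅕*(-4) = (K + f) + ⅘ = ⅘ + K + f)
28*(157 + j(-9, 12)) = 28*(157 + (⅘ - 9 + 12)) = 28*(157 + 19/5) = 28*(804/5) = 22512/5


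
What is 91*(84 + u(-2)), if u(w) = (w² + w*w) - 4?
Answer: 8008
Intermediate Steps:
u(w) = -4 + 2*w² (u(w) = (w² + w²) - 4 = 2*w² - 4 = -4 + 2*w²)
91*(84 + u(-2)) = 91*(84 + (-4 + 2*(-2)²)) = 91*(84 + (-4 + 2*4)) = 91*(84 + (-4 + 8)) = 91*(84 + 4) = 91*88 = 8008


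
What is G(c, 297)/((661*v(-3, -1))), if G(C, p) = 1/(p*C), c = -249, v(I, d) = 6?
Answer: -1/293297598 ≈ -3.4095e-9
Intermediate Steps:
G(C, p) = 1/(C*p)
G(c, 297)/((661*v(-3, -1))) = (1/(-249*297))/((661*6)) = -1/249*1/297/3966 = -1/73953*1/3966 = -1/293297598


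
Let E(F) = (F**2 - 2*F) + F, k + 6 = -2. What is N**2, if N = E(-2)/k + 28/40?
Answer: 1/400 ≈ 0.0025000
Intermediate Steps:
k = -8 (k = -6 - 2 = -8)
E(F) = F**2 - F
N = -1/20 (N = -2*(-1 - 2)/(-8) + 28/40 = -2*(-3)*(-1/8) + 28*(1/40) = 6*(-1/8) + 7/10 = -3/4 + 7/10 = -1/20 ≈ -0.050000)
N**2 = (-1/20)**2 = 1/400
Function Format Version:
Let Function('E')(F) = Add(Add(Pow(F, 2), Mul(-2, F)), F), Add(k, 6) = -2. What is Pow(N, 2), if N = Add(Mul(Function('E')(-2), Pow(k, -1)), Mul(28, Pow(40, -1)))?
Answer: Rational(1, 400) ≈ 0.0025000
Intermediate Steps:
k = -8 (k = Add(-6, -2) = -8)
Function('E')(F) = Add(Pow(F, 2), Mul(-1, F))
N = Rational(-1, 20) (N = Add(Mul(Mul(-2, Add(-1, -2)), Pow(-8, -1)), Mul(28, Pow(40, -1))) = Add(Mul(Mul(-2, -3), Rational(-1, 8)), Mul(28, Rational(1, 40))) = Add(Mul(6, Rational(-1, 8)), Rational(7, 10)) = Add(Rational(-3, 4), Rational(7, 10)) = Rational(-1, 20) ≈ -0.050000)
Pow(N, 2) = Pow(Rational(-1, 20), 2) = Rational(1, 400)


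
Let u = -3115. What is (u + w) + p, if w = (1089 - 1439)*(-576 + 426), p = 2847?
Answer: 52232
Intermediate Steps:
w = 52500 (w = -350*(-150) = 52500)
(u + w) + p = (-3115 + 52500) + 2847 = 49385 + 2847 = 52232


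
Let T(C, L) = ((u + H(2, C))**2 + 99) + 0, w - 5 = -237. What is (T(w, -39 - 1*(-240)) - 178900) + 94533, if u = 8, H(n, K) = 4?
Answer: -84124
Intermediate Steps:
w = -232 (w = 5 - 237 = -232)
T(C, L) = 243 (T(C, L) = ((8 + 4)**2 + 99) + 0 = (12**2 + 99) + 0 = (144 + 99) + 0 = 243 + 0 = 243)
(T(w, -39 - 1*(-240)) - 178900) + 94533 = (243 - 178900) + 94533 = -178657 + 94533 = -84124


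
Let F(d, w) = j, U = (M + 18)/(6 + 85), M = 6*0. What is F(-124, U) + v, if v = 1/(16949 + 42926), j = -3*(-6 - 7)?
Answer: 2335126/59875 ≈ 39.000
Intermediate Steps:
M = 0
j = 39 (j = -3*(-13) = 39)
v = 1/59875 ≈ 1.6701e-5
U = 18/91 (U = (0 + 18)/(6 + 85) = 18/91 ≈ 0.19780)
F(d, w) = 39
F(-124, U) + v = 39 + 1/59875 = 2335126/59875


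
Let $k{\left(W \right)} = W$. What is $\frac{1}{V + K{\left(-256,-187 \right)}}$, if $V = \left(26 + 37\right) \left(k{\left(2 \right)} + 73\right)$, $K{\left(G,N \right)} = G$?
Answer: $\frac{1}{4469} \approx 0.00022376$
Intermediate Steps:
$V = 4725$ ($V = \left(26 + 37\right) \left(2 + 73\right) = 63 \cdot 75 = 4725$)
$\frac{1}{V + K{\left(-256,-187 \right)}} = \frac{1}{4725 - 256} = \frac{1}{4469}$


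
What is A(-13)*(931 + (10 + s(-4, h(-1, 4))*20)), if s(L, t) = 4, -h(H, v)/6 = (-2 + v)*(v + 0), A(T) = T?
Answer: -13273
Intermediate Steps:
h(H, v) = -6*v*(-2 + v) (h(H, v) = -6*(-2 + v)*(v + 0) = -6*(-2 + v)*v = -6*v*(-2 + v))
A(-13)*(931 + (10 + s(-4, h(-1, 4))*20)) = -13*(931 + (10 + 4*20)) = -13*(931 + (10 + 80)) = -13*(931 + 90) = -13*1021 = -13273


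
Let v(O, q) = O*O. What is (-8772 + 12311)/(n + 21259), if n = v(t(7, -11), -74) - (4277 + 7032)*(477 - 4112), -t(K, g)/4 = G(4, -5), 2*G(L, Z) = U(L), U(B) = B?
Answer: 3539/41129538 ≈ 8.6045e-5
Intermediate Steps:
G(L, Z) = L/2
t(K, g) = -8 (t(K, g) = -2*4 = -4*2 = -8)
v(O, q) = O²
n = 41108279 (n = (-8)² - (4277 + 7032)*(477 - 4112) = 64 - 11309*(-3635) = 64 - 1*(-41108215) = 64 + 41108215 = 41108279)
(-8772 + 12311)/(n + 21259) = (-8772 + 12311)/(41108279 + 21259) = 3539/41129538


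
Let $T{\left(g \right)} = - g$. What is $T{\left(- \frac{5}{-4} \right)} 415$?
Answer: $- \frac{2075}{4} \approx -518.75$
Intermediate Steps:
$T{\left(- \frac{5}{-4} \right)} 415 = - \frac{-5}{-4} \cdot 415 = - \frac{\left(-5\right) \left(-1\right)}{4} \cdot 415 = \left(-1\right) \frac{5}{4} \cdot 415 = \left(- \frac{5}{4}\right) 415 = - \frac{2075}{4}$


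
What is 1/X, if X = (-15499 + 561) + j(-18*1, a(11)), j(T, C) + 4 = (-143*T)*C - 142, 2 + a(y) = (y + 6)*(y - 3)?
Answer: 1/329832 ≈ 3.0318e-6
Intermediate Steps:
a(y) = -2 + (-3 + y)*(6 + y) (a(y) = -2 + (y + 6)*(y - 3) = -2 + (6 + y)*(-3 + y) = -2 + (-3 + y)*(6 + y))
j(T, C) = -146 - 143*C*T (j(T, C) = -4 + ((-143*T)*C - 142) = -4 + (-143*C*T - 142) = -4 + (-142 - 143*C*T) = -146 - 143*C*T)
X = 329832 (X = (-15499 + 561) + (-146 - 143*(-20 + 11**2 + 3*11)*(-18*1)) = -14938 + (-146 - 143*(-20 + 121 + 33)*(-18)) = -14938 + (-146 - 143*134*(-18)) = -14938 + (-146 + 344916) = -14938 + 344770 = 329832)
1/X = 1/329832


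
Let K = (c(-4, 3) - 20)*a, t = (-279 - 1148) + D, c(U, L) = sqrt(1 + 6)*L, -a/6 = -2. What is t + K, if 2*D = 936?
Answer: -1199 + 36*sqrt(7) ≈ -1103.8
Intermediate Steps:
a = 12 (a = -6*(-2) = 12)
D = 468 (D = (1/2)*936 = 468)
c(U, L) = L*sqrt(7) (c(U, L) = sqrt(7)*L = L*sqrt(7))
t = -959 (t = (-279 - 1148) + 468 = -1427 + 468 = -959)
K = -240 + 36*sqrt(7) (K = (3*sqrt(7) - 20)*12 = (-20 + 3*sqrt(7))*12 = -240 + 36*sqrt(7) ≈ -144.75)
t + K = -959 + (-240 + 36*sqrt(7)) = -1199 + 36*sqrt(7)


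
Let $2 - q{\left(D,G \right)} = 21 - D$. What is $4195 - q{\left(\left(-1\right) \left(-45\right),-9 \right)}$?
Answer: $4169$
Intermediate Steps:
$q{\left(D,G \right)} = -19 + D$ ($q{\left(D,G \right)} = 2 - \left(21 - D\right) = 2 + \left(-21 + D\right) = -19 + D$)
$4195 - q{\left(\left(-1\right) \left(-45\right),-9 \right)} = 4195 - \left(-19 - -45\right) = 4195 - \left(-19 + 45\right) = 4195 - 26 = 4169$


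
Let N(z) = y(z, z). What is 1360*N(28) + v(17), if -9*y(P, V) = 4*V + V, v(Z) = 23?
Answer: -190193/9 ≈ -21133.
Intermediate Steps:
y(P, V) = -5*V/9 (y(P, V) = -(4*V + V)/9 = -5*V/9)
N(z) = -5*z/9
1360*N(28) + v(17) = 1360*(-5/9*28) + 23 = 1360*(-140/9) + 23 = -190400/9 + 23 = -190193/9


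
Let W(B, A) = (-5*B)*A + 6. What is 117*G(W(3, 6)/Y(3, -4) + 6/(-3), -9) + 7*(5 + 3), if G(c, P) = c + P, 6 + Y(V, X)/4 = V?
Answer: -412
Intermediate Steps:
Y(V, X) = -24 + 4*V
W(B, A) = 6 - 5*A*B (W(B, A) = -5*A*B + 6 = 6 - 5*A*B)
G(c, P) = P + c
117*G(W(3, 6)/Y(3, -4) + 6/(-3), -9) + 7*(5 + 3) = 117*(-9 + ((6 - 5*6*3)/(-24 + 4*3) + 6/(-3))) + 7*(5 + 3) = 117*(-9 + ((6 - 90)/(-24 + 12) + 6*(-⅓))) + 7*8 = 117*(-9 + (-84/(-12) - 2)) + 56 = 117*(-9 + (-84*(-1/12) - 2)) + 56 = 117*(-9 + (7 - 2)) + 56 = 117*(-9 + 5) + 56 = 117*(-4) + 56 = -468 + 56 = -412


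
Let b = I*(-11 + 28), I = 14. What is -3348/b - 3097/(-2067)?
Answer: -3091615/245973 ≈ -12.569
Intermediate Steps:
b = 238 (b = 14*(-11 + 28) = 14*17 = 238)
-3348/b - 3097/(-2067) = -3348/238 - 3097/(-2067) = -3348*1/238 - 3097*(-1/2067) = -1674/119 + 3097/2067 = -3091615/245973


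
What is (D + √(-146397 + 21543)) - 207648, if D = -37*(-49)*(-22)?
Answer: -247534 + I*√124854 ≈ -2.4753e+5 + 353.35*I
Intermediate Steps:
D = -39886 (D = 1813*(-22) = -39886)
(D + √(-146397 + 21543)) - 207648 = (-39886 + √(-146397 + 21543)) - 207648 = (-39886 + √(-124854)) - 207648 = (-39886 + I*√124854) - 207648 = -247534 + I*√124854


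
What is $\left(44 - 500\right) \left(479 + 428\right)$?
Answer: $-413592$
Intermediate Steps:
$\left(44 - 500\right) \left(479 + 428\right) = \left(-456\right) 907 = -413592$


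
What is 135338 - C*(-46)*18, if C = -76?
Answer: 72410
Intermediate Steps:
135338 - C*(-46)*18 = 135338 - (-76*(-46))*18 = 135338 - 3496*18 = 135338 - 1*62928 = 135338 - 62928 = 72410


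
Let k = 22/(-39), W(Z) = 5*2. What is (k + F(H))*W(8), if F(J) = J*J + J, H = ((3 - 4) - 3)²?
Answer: 105860/39 ≈ 2714.4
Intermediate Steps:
W(Z) = 10
k = -22/39 (k = 22*(-1/39) = -22/39 ≈ -0.56410)
H = 16 (H = (-1 - 3)² = (-4)² = 16)
F(J) = J + J² (F(J) = J² + J = J + J²)
(k + F(H))*W(8) = (-22/39 + 16*(1 + 16))*10 = (-22/39 + 16*17)*10 = (-22/39 + 272)*10 = (10586/39)*10 = 105860/39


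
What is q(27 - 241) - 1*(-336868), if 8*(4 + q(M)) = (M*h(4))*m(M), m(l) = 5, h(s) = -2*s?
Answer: 337934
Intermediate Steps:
q(M) = -4 - 5*M (q(M) = -4 + ((M*(-2*4))*5)/8 = -4 + ((M*(-8))*5)/8 = -4 + (-8*M*5)/8 = -4 + (-40*M)/8 = -4 - 5*M)
q(27 - 241) - 1*(-336868) = (-4 - 5*(27 - 241)) - 1*(-336868) = (-4 - 5*(-214)) + 336868 = (-4 + 1070) + 336868 = 1066 + 336868 = 337934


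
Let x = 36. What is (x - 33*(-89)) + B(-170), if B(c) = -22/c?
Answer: 252716/85 ≈ 2973.1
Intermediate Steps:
(x - 33*(-89)) + B(-170) = (36 - 33*(-89)) - 22/(-170) = (36 + 2937) - 22*(-1/170) = 2973 + 11/85 = 252716/85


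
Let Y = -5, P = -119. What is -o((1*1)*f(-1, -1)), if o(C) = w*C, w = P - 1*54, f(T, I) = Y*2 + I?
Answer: -1903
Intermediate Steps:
f(T, I) = -10 + I (f(T, I) = -5*2 + I = -10 + I)
w = -173 (w = -119 - 1*54 = -119 - 54 = -173)
o(C) = -173*C
-o((1*1)*f(-1, -1)) = -(-173)*(1*1)*(-10 - 1) = -(-173)*1*(-11) = -(-173)*(-11) = -1*1903 = -1903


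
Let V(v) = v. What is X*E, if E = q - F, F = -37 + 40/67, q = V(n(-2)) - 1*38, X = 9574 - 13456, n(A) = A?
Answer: 935562/67 ≈ 13964.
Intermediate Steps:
X = -3882
q = -40 (q = -2 - 1*38 = -2 - 38 = -40)
F = -2439/67 (F = -37 + 40*(1/67) = -37 + 40/67 = -2439/67 ≈ -36.403)
E = -241/67 (E = -40 - 1*(-2439/67) = -40 + 2439/67 = -241/67 ≈ -3.5970)
X*E = -3882*(-241/67) = 935562/67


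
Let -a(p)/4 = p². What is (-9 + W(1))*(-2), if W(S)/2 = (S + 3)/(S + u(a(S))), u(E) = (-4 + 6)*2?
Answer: 74/5 ≈ 14.800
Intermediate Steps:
a(p) = -4*p²
u(E) = 4 (u(E) = 2*2 = 4)
W(S) = 2*(3 + S)/(4 + S) (W(S) = 2*((S + 3)/(S + 4)) = 2*((3 + S)/(4 + S)) = 2*(3 + S)/(4 + S))
(-9 + W(1))*(-2) = (-9 + 2*(3 + 1)/(4 + 1))*(-2) = (-9 + 2*4/5)*(-2) = (-9 + 2*(⅕)*4)*(-2) = (-9 + 8/5)*(-2) = -37/5*(-2) = 74/5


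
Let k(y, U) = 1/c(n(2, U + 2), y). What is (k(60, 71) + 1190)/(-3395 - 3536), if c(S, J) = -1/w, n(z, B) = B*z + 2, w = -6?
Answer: -1196/6931 ≈ -0.17256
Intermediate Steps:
n(z, B) = 2 + B*z
c(S, J) = ⅙ (c(S, J) = -1/(-6) = -1*(-⅙) = ⅙)
k(y, U) = 6 (k(y, U) = 1/(⅙) = 6)
(k(60, 71) + 1190)/(-3395 - 3536) = (6 + 1190)/(-3395 - 3536) = 1196/(-6931) = 1196*(-1/6931) = -1196/6931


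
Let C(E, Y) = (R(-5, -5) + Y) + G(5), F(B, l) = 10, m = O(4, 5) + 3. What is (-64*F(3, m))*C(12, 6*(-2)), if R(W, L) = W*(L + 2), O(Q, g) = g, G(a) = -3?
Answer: 0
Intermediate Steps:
R(W, L) = W*(2 + L)
m = 8 (m = 5 + 3 = 8)
C(E, Y) = 12 + Y (C(E, Y) = (-5*(2 - 5) + Y) - 3 = (-5*(-3) + Y) - 3 = (15 + Y) - 3 = 12 + Y)
(-64*F(3, m))*C(12, 6*(-2)) = (-64*10)*(12 + 6*(-2)) = -640*(12 - 12) = -640*0 = 0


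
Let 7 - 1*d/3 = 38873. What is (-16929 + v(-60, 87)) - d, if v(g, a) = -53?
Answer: 99616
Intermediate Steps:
d = -116598 (d = 21 - 3*38873 = 21 - 116619 = -116598)
(-16929 + v(-60, 87)) - d = (-16929 - 53) - 1*(-116598) = -16982 + 116598 = 99616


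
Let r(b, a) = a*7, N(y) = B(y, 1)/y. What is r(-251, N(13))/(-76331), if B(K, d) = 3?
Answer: -21/992303 ≈ -2.1163e-5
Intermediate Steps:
N(y) = 3/y
r(b, a) = 7*a
r(-251, N(13))/(-76331) = (7*(3/13))/(-76331) = (7*(3*(1/13)))*(-1/76331) = (7*(3/13))*(-1/76331) = (21/13)*(-1/76331) = -21/992303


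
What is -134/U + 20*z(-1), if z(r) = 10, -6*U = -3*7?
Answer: 1132/7 ≈ 161.71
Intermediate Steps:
U = 7/2 (U = -(-1)*7/2 = -⅙*(-21) = 7/2 ≈ 3.5000)
-134/U + 20*z(-1) = -134/7/2 + 20*10 = -134*2/7 + 200 = -268/7 + 200 = 1132/7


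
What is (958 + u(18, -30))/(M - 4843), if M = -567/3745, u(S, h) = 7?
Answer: -516275/2591086 ≈ -0.19925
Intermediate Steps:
M = -81/535 (M = -567*1/3745 = -81/535 ≈ -0.15140)
(958 + u(18, -30))/(M - 4843) = (958 + 7)/(-81/535 - 4843) = 965/(-2591086/535) = 965*(-535/2591086) = -516275/2591086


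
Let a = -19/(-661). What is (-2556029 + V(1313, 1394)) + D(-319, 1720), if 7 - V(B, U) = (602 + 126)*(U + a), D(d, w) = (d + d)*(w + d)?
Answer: -2951175244/661 ≈ -4.4647e+6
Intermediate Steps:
a = 19/661 (a = -19*(-1/661) = 19/661 ≈ 0.028744)
D(d, w) = 2*d*(d + w) (D(d, w) = (2*d)*(d + w) = 2*d*(d + w))
V(B, U) = -9205/661 - 728*U (V(B, U) = 7 - (602 + 126)*(U + 19/661) = 7 - 728*(19/661 + U) = 7 - (13832/661 + 728*U) = 7 + (-13832/661 - 728*U) = -9205/661 - 728*U)
(-2556029 + V(1313, 1394)) + D(-319, 1720) = (-2556029 + (-9205/661 - 728*1394)) + 2*(-319)*(-319 + 1720) = (-2556029 + (-9205/661 - 1014832)) + 2*(-319)*1401 = (-2556029 - 670813157/661) - 893838 = -2360348326/661 - 893838 = -2951175244/661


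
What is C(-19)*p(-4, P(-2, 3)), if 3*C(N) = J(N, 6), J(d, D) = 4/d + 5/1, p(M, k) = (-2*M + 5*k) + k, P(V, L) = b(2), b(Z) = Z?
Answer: 1820/57 ≈ 31.930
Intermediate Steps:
P(V, L) = 2
p(M, k) = -2*M + 6*k
J(d, D) = 5 + 4/d (J(d, D) = 4/d + 5*1 = 4/d + 5 = 5 + 4/d)
C(N) = 5/3 + 4/(3*N) (C(N) = (5 + 4/N)/3 = 5/3 + 4/(3*N))
C(-19)*p(-4, P(-2, 3)) = ((1/3)*(4 + 5*(-19))/(-19))*(-2*(-4) + 6*2) = ((1/3)*(-1/19)*(4 - 95))*(8 + 12) = ((1/3)*(-1/19)*(-91))*20 = (91/57)*20 = 1820/57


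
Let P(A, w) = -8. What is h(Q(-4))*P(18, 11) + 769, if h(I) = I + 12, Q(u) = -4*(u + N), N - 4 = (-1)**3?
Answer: 641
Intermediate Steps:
N = 3 (N = 4 + (-1)**3 = 4 - 1 = 3)
Q(u) = -12 - 4*u (Q(u) = -4*(u + 3) = -4*(3 + u) = -12 - 4*u)
h(I) = 12 + I
h(Q(-4))*P(18, 11) + 769 = (12 + (-12 - 4*(-4)))*(-8) + 769 = (12 + (-12 + 16))*(-8) + 769 = (12 + 4)*(-8) + 769 = 16*(-8) + 769 = -128 + 769 = 641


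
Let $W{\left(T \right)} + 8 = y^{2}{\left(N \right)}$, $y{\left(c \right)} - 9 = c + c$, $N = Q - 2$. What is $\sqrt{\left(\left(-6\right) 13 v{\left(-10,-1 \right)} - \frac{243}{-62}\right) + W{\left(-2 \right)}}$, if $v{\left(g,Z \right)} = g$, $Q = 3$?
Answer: $\frac{\sqrt{3447758}}{62} \approx 29.949$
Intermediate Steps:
$N = 1$ ($N = 3 - 2 = 1$)
$y{\left(c \right)} = 9 + 2 c$ ($y{\left(c \right)} = 9 + \left(c + c\right) = 9 + 2 c$)
$W{\left(T \right)} = 113$ ($W{\left(T \right)} = -8 + \left(9 + 2 \cdot 1\right)^{2} = -8 + \left(9 + 2\right)^{2} = -8 + 11^{2} = -8 + 121 = 113$)
$\sqrt{\left(\left(-6\right) 13 v{\left(-10,-1 \right)} - \frac{243}{-62}\right) + W{\left(-2 \right)}} = \sqrt{\left(\left(-6\right) 13 \left(-10\right) - \frac{243}{-62}\right) + 113} = \sqrt{\left(\left(-78\right) \left(-10\right) - - \frac{243}{62}\right) + 113} = \sqrt{\left(780 + \frac{243}{62}\right) + 113} = \sqrt{\frac{48603}{62} + 113} = \sqrt{\frac{55609}{62}} = \frac{\sqrt{3447758}}{62}$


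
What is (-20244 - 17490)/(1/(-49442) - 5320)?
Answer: 621881476/87677147 ≈ 7.0929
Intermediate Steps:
(-20244 - 17490)/(1/(-49442) - 5320) = -37734/(-1/49442 - 5320) = -37734/(-263031441/49442) = -37734*(-49442/263031441) = 621881476/87677147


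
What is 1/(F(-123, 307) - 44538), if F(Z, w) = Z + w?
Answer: -1/44354 ≈ -2.2546e-5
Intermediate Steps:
1/(F(-123, 307) - 44538) = 1/((-123 + 307) - 44538) = 1/(184 - 44538) = 1/(-44354) = -1/44354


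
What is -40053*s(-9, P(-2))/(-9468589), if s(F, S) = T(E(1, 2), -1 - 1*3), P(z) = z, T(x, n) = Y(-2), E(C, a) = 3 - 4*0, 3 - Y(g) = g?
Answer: 15405/728353 ≈ 0.021150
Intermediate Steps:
Y(g) = 3 - g
E(C, a) = 3 (E(C, a) = 3 + 0 = 3)
T(x, n) = 5 (T(x, n) = 3 - 1*(-2) = 3 + 2 = 5)
s(F, S) = 5
-40053*s(-9, P(-2))/(-9468589) = -40053*5/(-9468589) = -200265*(-1/9468589) = 15405/728353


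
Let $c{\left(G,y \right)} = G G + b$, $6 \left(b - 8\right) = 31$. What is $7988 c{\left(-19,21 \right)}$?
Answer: $\frac{8966530}{3} \approx 2.9888 \cdot 10^{6}$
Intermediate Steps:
$b = \frac{79}{6}$ ($b = 8 + \frac{1}{6} \cdot 31 = 8 + \frac{31}{6} = \frac{79}{6} \approx 13.167$)
$c{\left(G,y \right)} = \frac{79}{6} + G^{2}$ ($c{\left(G,y \right)} = G G + \frac{79}{6} = G^{2} + \frac{79}{6} = \frac{79}{6} + G^{2}$)
$7988 c{\left(-19,21 \right)} = 7988 \left(\frac{79}{6} + \left(-19\right)^{2}\right) = 7988 \left(\frac{79}{6} + 361\right) = 7988 \cdot \frac{2245}{6} = \frac{8966530}{3}$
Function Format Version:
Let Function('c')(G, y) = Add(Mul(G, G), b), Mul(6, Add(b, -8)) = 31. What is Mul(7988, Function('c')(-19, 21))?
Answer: Rational(8966530, 3) ≈ 2.9888e+6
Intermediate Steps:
b = Rational(79, 6) (b = Add(8, Mul(Rational(1, 6), 31)) = Add(8, Rational(31, 6)) = Rational(79, 6) ≈ 13.167)
Function('c')(G, y) = Add(Rational(79, 6), Pow(G, 2)) (Function('c')(G, y) = Add(Mul(G, G), Rational(79, 6)) = Add(Pow(G, 2), Rational(79, 6)) = Add(Rational(79, 6), Pow(G, 2)))
Mul(7988, Function('c')(-19, 21)) = Mul(7988, Add(Rational(79, 6), Pow(-19, 2))) = Mul(7988, Add(Rational(79, 6), 361)) = Mul(7988, Rational(2245, 6)) = Rational(8966530, 3)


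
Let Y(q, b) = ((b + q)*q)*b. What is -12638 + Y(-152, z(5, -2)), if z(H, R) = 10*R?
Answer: -535518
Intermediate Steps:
Y(q, b) = b*q*(b + q) (Y(q, b) = (q*(b + q))*b = b*q*(b + q))
-12638 + Y(-152, z(5, -2)) = -12638 + (10*(-2))*(-152)*(10*(-2) - 152) = -12638 - 20*(-152)*(-20 - 152) = -12638 - 20*(-152)*(-172) = -12638 - 522880 = -535518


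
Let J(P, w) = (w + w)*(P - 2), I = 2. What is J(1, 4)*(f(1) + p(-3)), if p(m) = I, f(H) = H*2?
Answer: -32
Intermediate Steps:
f(H) = 2*H
p(m) = 2
J(P, w) = 2*w*(-2 + P) (J(P, w) = (2*w)*(-2 + P) = 2*w*(-2 + P))
J(1, 4)*(f(1) + p(-3)) = (2*4*(-2 + 1))*(2*1 + 2) = (2*4*(-1))*(2 + 2) = -8*4 = -32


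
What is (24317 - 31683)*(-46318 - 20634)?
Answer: 493168432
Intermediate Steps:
(24317 - 31683)*(-46318 - 20634) = -7366*(-66952) = 493168432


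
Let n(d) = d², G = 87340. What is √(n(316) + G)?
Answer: 2*√46799 ≈ 432.66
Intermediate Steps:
√(n(316) + G) = √(316² + 87340) = √(99856 + 87340) = √187196 = 2*√46799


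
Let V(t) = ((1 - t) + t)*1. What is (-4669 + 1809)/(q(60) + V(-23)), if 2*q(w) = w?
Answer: -2860/31 ≈ -92.258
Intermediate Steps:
q(w) = w/2
V(t) = 1 (V(t) = 1*1 = 1)
(-4669 + 1809)/(q(60) + V(-23)) = (-4669 + 1809)/((½)*60 + 1) = -2860/(30 + 1) = -2860/31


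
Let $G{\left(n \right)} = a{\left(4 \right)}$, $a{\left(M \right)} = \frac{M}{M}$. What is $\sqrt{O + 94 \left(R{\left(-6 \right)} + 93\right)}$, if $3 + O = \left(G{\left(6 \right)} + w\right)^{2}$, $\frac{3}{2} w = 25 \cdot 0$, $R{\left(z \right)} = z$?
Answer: $4 \sqrt{511} \approx 90.421$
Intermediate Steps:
$a{\left(M \right)} = 1$
$G{\left(n \right)} = 1$
$w = 0$ ($w = \frac{2 \cdot 25 \cdot 0}{3} = \frac{2}{3} \cdot 0 = 0$)
$O = -2$ ($O = -3 + \left(1 + 0\right)^{2} = -3 + 1^{2} = -3 + 1 = -2$)
$\sqrt{O + 94 \left(R{\left(-6 \right)} + 93\right)} = \sqrt{-2 + 94 \left(-6 + 93\right)} = \sqrt{-2 + 94 \cdot 87} = \sqrt{-2 + 8178} = \sqrt{8176} = 4 \sqrt{511}$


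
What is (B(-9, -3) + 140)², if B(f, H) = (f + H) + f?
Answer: 14161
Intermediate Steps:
B(f, H) = H + 2*f (B(f, H) = (H + f) + f = H + 2*f)
(B(-9, -3) + 140)² = ((-3 + 2*(-9)) + 140)² = ((-3 - 18) + 140)² = (-21 + 140)² = 119² = 14161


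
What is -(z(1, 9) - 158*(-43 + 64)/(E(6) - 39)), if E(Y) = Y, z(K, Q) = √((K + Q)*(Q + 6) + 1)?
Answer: -1106/11 - √151 ≈ -112.83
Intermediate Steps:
z(K, Q) = √(1 + (6 + Q)*(K + Q)) (z(K, Q) = √((K + Q)*(6 + Q) + 1) = √((6 + Q)*(K + Q) + 1) = √(1 + (6 + Q)*(K + Q)))
-(z(1, 9) - 158*(-43 + 64)/(E(6) - 39)) = -(√(1 + 9² + 6*1 + 6*9 + 1*9) - 158*(-43 + 64)/(6 - 39)) = -(√(1 + 81 + 6 + 54 + 9) - 3318/(-33)) = -(√151 - 3318*(-1)/33) = -(√151 - 158*(-7/11)) = -(√151 + 1106/11) = -(1106/11 + √151) = -1106/11 - √151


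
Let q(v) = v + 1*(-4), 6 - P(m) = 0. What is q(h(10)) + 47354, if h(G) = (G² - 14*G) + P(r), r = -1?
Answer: 47316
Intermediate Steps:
P(m) = 6 (P(m) = 6 - 1*0 = 6 + 0 = 6)
h(G) = 6 + G² - 14*G (h(G) = (G² - 14*G) + 6 = 6 + G² - 14*G)
q(v) = -4 + v (q(v) = v - 4 = -4 + v)
q(h(10)) + 47354 = (-4 + (6 + 10² - 14*10)) + 47354 = (-4 + (6 + 100 - 140)) + 47354 = (-4 - 34) + 47354 = -38 + 47354 = 47316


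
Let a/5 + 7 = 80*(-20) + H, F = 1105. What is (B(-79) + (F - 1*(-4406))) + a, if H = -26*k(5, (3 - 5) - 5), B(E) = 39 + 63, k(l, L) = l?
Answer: -3072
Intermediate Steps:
B(E) = 102
H = -130 (H = -26*5 = -130)
a = -8685 (a = -35 + 5*(80*(-20) - 130) = -35 + 5*(-1600 - 130) = -35 + 5*(-1730) = -35 - 8650 = -8685)
(B(-79) + (F - 1*(-4406))) + a = (102 + (1105 - 1*(-4406))) - 8685 = (102 + (1105 + 4406)) - 8685 = (102 + 5511) - 8685 = 5613 - 8685 = -3072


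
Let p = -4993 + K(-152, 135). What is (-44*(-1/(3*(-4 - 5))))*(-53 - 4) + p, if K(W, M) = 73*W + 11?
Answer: -143866/9 ≈ -15985.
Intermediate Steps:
K(W, M) = 11 + 73*W
p = -16078 (p = -4993 + (11 + 73*(-152)) = -4993 + (11 - 11096) = -4993 - 11085 = -16078)
(-44*(-1/(3*(-4 - 5))))*(-53 - 4) + p = (-44*(-1/(3*(-4 - 5))))*(-53 - 4) - 16078 = -44/((-3*(-9)))*(-57) - 16078 = -44/27*(-57) - 16078 = 836/9 - 16078 = -143866/9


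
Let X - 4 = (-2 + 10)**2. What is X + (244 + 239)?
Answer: 551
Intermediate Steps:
X = 68 (X = 4 + (-2 + 10)**2 = 4 + 8**2 = 4 + 64 = 68)
X + (244 + 239) = 68 + (244 + 239) = 68 + 483 = 551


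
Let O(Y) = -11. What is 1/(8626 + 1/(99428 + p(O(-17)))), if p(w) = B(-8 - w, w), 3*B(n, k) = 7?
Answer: 298291/2573058169 ≈ 0.00011593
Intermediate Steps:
B(n, k) = 7/3 (B(n, k) = (⅓)*7 = 7/3)
p(w) = 7/3
1/(8626 + 1/(99428 + p(O(-17)))) = 1/(8626 + 1/(99428 + 7/3)) = 1/(8626 + 1/(298291/3)) = 1/(8626 + 3/298291) = 1/(2573058169/298291) = 298291/2573058169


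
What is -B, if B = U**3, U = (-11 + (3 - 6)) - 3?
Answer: 4913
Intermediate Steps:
U = -17 (U = (-11 - 3) - 3 = -14 - 3 = -17)
B = -4913 (B = (-17)**3 = -4913)
-B = -1*(-4913) = 4913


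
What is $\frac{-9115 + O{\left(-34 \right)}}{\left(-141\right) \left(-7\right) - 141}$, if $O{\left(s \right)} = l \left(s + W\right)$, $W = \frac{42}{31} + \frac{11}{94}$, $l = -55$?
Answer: $- \frac{21347825}{2465244} \approx -8.6595$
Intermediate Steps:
$W = \frac{4289}{2914}$ ($W = 42 \cdot \frac{1}{31} + 11 \cdot \frac{1}{94} = \frac{42}{31} + \frac{11}{94} = \frac{4289}{2914} \approx 1.4719$)
$O{\left(s \right)} = - \frac{235895}{2914} - 55 s$ ($O{\left(s \right)} = - 55 \left(s + \frac{4289}{2914}\right) = - 55 \left(\frac{4289}{2914} + s\right) = - \frac{235895}{2914} - 55 s$)
$\frac{-9115 + O{\left(-34 \right)}}{\left(-141\right) \left(-7\right) - 141} = \frac{-9115 - - \frac{5213285}{2914}}{\left(-141\right) \left(-7\right) - 141} = \frac{-9115 + \left(- \frac{235895}{2914} + 1870\right)}{987 - 141} = \frac{-9115 + \frac{5213285}{2914}}{846} = \left(- \frac{21347825}{2914}\right) \frac{1}{846} = - \frac{21347825}{2465244}$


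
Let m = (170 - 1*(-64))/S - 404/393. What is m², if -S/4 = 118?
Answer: 19972755625/8602191504 ≈ 2.3218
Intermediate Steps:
S = -472 (S = -4*118 = -472)
m = -141325/92748 (m = (170 - 1*(-64))/(-472) - 404/393 = (170 + 64)*(-1/472) - 404*1/393 = 234*(-1/472) - 404/393 = -117/236 - 404/393 = -141325/92748 ≈ -1.5238)
m² = (-141325/92748)² = 19972755625/8602191504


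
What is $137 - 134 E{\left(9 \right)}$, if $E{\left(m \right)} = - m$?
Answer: $1343$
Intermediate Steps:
$137 - 134 E{\left(9 \right)} = 137 - 134 \left(\left(-1\right) 9\right) = 137 - -1206 = 137 + 1206 = 1343$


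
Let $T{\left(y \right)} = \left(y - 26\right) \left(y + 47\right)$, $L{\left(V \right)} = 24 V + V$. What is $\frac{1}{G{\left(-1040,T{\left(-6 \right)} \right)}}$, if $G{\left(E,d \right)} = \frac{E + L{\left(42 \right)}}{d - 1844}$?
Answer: $- \frac{1578}{5} \approx -315.6$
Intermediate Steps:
$L{\left(V \right)} = 25 V$
$T{\left(y \right)} = \left(-26 + y\right) \left(47 + y\right)$ ($T{\left(y \right)} = \left(y - 26\right) \left(47 + y\right) = \left(-26 + y\right) \left(47 + y\right)$)
$G{\left(E,d \right)} = \frac{1050 + E}{-1844 + d}$ ($G{\left(E,d \right)} = \frac{E + 25 \cdot 42}{d - 1844} = \frac{E + 1050}{-1844 + d} = \frac{1050 + E}{-1844 + d}$)
$\frac{1}{G{\left(-1040,T{\left(-6 \right)} \right)}} = \frac{1}{\frac{1}{-1844 + \left(-1222 + \left(-6\right)^{2} + 21 \left(-6\right)\right)} \left(1050 - 1040\right)} = \frac{1}{\frac{1}{-1844 - 1312} \cdot 10} = \frac{1}{\frac{1}{-3156} \cdot 10} = \frac{1}{\left(- \frac{1}{3156}\right) 10} = \frac{1}{- \frac{5}{1578}} = - \frac{1578}{5}$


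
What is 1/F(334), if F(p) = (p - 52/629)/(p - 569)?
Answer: -147815/210034 ≈ -0.70377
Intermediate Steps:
F(p) = (-52/629 + p)/(-569 + p) (F(p) = (p - 52*1/629)/(-569 + p) = (p - 52/629)/(-569 + p) = (-52/629 + p)/(-569 + p))
1/F(334) = 1/((-52/629 + 334)/(-569 + 334)) = 1/((210034/629)/(-235)) = 1/(-1/235*210034/629) = 1/(-210034/147815) = -147815/210034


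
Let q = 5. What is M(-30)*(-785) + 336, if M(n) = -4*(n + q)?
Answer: -78164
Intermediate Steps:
M(n) = -20 - 4*n (M(n) = -4*(n + 5) = -4*(5 + n) = -20 - 4*n)
M(-30)*(-785) + 336 = (-20 - 4*(-30))*(-785) + 336 = (-20 + 120)*(-785) + 336 = 100*(-785) + 336 = -78500 + 336 = -78164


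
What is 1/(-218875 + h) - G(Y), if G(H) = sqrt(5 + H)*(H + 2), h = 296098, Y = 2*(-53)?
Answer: 1/77223 + 104*I*sqrt(101) ≈ 1.295e-5 + 1045.2*I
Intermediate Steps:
Y = -106
G(H) = sqrt(5 + H)*(2 + H)
1/(-218875 + h) - G(Y) = 1/(-218875 + 296098) - sqrt(5 - 106)*(2 - 106) = 1/77223 - sqrt(-101)*(-104) = 1/77223 - I*sqrt(101)*(-104) = 1/77223 - (-104)*I*sqrt(101) = 1/77223 + 104*I*sqrt(101)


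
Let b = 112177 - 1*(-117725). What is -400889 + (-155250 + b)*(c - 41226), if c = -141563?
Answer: -13645965317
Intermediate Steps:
b = 229902 (b = 112177 + 117725 = 229902)
-400889 + (-155250 + b)*(c - 41226) = -400889 + (-155250 + 229902)*(-141563 - 41226) = -400889 + 74652*(-182789) = -400889 - 13645564428 = -13645965317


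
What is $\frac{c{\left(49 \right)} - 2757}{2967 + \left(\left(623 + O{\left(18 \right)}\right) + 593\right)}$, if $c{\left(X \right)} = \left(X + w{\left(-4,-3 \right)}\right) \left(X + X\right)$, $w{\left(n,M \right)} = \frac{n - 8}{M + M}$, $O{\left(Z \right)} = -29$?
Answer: $\frac{2241}{4154} \approx 0.53948$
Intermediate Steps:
$w{\left(n,M \right)} = \frac{-8 + n}{2 M}$
$c{\left(X \right)} = 2 X \left(2 + X\right)$ ($c{\left(X \right)} = \left(X + \frac{-8 - 4}{2 \left(-3\right)}\right) \left(X + X\right) = \left(X + \frac{1}{2} \left(- \frac{1}{3}\right) \left(-12\right)\right) 2 X = \left(X + 2\right) 2 X = \left(2 + X\right) 2 X = 2 X \left(2 + X\right)$)
$\frac{c{\left(49 \right)} - 2757}{2967 + \left(\left(623 + O{\left(18 \right)}\right) + 593\right)} = \frac{2 \cdot 49 \left(2 + 49\right) - 2757}{2967 + \left(\left(623 - 29\right) + 593\right)} = \frac{2 \cdot 49 \cdot 51 - 2757}{2967 + \left(594 + 593\right)} = \frac{4998 - 2757}{2967 + 1187} = \frac{2241}{4154}$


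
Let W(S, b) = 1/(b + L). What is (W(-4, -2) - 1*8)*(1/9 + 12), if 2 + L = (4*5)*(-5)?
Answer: -90797/936 ≈ -97.005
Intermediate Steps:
L = -102 (L = -2 + (4*5)*(-5) = -2 + 20*(-5) = -2 - 100 = -102)
W(S, b) = 1/(-102 + b) (W(S, b) = 1/(b - 102) = 1/(-102 + b))
(W(-4, -2) - 1*8)*(1/9 + 12) = (1/(-102 - 2) - 1*8)*(1/9 + 12) = (1/(-104) - 8)*(⅑ + 12) = (-1/104 - 8)*(109/9) = -833/104*109/9 = -90797/936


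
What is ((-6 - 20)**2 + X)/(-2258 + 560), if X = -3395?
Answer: 2719/1698 ≈ 1.6013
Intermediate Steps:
((-6 - 20)**2 + X)/(-2258 + 560) = ((-6 - 20)**2 - 3395)/(-2258 + 560) = ((-26)**2 - 3395)/(-1698) = (676 - 3395)*(-1/1698) = -2719*(-1/1698) = 2719/1698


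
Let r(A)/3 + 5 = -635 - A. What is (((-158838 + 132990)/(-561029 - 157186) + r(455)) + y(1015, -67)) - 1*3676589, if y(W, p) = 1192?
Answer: -880694855594/239405 ≈ -3.6787e+6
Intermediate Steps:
r(A) = -1920 - 3*A (r(A) = -15 + 3*(-635 - A) = -15 + (-1905 - 3*A) = -1920 - 3*A)
(((-158838 + 132990)/(-561029 - 157186) + r(455)) + y(1015, -67)) - 1*3676589 = (((-158838 + 132990)/(-561029 - 157186) + (-1920 - 3*455)) + 1192) - 1*3676589 = ((-25848/(-718215) + (-1920 - 1365)) + 1192) - 3676589 = ((-25848*(-1/718215) - 3285) + 1192) - 3676589 = ((8616/239405 - 3285) + 1192) - 3676589 = (-786436809/239405 + 1192) - 3676589 = -501066049/239405 - 3676589 = -880694855594/239405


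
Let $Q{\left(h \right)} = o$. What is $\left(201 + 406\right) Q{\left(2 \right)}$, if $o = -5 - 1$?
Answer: $-3642$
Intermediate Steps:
$o = -6$ ($o = -5 - 1 = -6$)
$Q{\left(h \right)} = -6$
$\left(201 + 406\right) Q{\left(2 \right)} = \left(201 + 406\right) \left(-6\right) = 607 \left(-6\right) = -3642$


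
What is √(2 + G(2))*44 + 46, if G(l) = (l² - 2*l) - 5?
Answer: 46 + 44*I*√3 ≈ 46.0 + 76.21*I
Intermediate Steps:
G(l) = -5 + l² - 2*l
√(2 + G(2))*44 + 46 = √(2 + (-5 + 2² - 2*2))*44 + 46 = √(2 + (-5 + 4 - 4))*44 + 46 = √(2 - 5)*44 + 46 = √(-3)*44 + 46 = (I*√3)*44 + 46 = 44*I*√3 + 46 = 46 + 44*I*√3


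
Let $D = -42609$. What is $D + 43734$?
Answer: $1125$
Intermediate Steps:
$D + 43734 = -42609 + 43734 = 1125$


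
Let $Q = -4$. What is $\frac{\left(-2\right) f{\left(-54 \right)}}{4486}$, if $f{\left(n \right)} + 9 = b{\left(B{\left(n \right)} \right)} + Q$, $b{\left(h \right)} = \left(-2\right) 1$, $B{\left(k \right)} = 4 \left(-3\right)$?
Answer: $\frac{15}{2243} \approx 0.0066875$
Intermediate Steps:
$B{\left(k \right)} = -12$
$b{\left(h \right)} = -2$
$f{\left(n \right)} = -15$ ($f{\left(n \right)} = -9 - 6 = -15$)
$\frac{\left(-2\right) f{\left(-54 \right)}}{4486} = \frac{\left(-2\right) \left(-15\right)}{4486} = 30 \cdot \frac{1}{4486} = \frac{15}{2243}$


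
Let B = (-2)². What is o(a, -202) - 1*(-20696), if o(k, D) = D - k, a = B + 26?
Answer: 20464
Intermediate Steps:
B = 4
a = 30 (a = 4 + 26 = 30)
o(a, -202) - 1*(-20696) = (-202 - 1*30) - 1*(-20696) = (-202 - 30) + 20696 = -232 + 20696 = 20464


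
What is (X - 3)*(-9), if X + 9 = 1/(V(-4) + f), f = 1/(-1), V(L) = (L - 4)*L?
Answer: 3339/31 ≈ 107.71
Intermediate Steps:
V(L) = L*(-4 + L) (V(L) = (-4 + L)*L = L*(-4 + L))
f = -1
X = -278/31 (X = -9 + 1/(-4*(-4 - 4) - 1) = -9 + 1/(-4*(-8) - 1) = -9 + 1/(32 - 1) = -9 + 1/31 = -278/31 ≈ -8.9677)
(X - 3)*(-9) = (-278/31 - 3)*(-9) = -371/31*(-9) = 3339/31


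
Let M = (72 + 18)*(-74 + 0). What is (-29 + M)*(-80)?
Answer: 535120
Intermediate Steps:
M = -6660 (M = 90*(-74) = -6660)
(-29 + M)*(-80) = (-29 - 6660)*(-80) = -6689*(-80) = 535120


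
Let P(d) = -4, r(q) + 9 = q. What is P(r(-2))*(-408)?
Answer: 1632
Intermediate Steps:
r(q) = -9 + q
P(r(-2))*(-408) = -4*(-408) = 1632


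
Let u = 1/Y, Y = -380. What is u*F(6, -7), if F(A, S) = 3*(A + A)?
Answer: -9/95 ≈ -0.094737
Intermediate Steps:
u = -1/380 (u = 1/(-380) = -1/380 ≈ -0.0026316)
F(A, S) = 6*A (F(A, S) = 3*(2*A) = 6*A)
u*F(6, -7) = -3*6/190 = -1/380*36 = -9/95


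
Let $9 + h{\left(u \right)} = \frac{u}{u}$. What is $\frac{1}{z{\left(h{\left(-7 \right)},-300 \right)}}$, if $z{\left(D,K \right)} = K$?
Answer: $- \frac{1}{300} \approx -0.0033333$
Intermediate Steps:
$h{\left(u \right)} = -8$ ($h{\left(u \right)} = -9 + \frac{u}{u} = -9 + 1 = -8$)
$\frac{1}{z{\left(h{\left(-7 \right)},-300 \right)}} = \frac{1}{-300} = - \frac{1}{300}$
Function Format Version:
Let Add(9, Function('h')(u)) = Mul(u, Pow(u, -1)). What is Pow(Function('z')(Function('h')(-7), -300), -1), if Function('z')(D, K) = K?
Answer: Rational(-1, 300) ≈ -0.0033333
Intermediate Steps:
Function('h')(u) = -8 (Function('h')(u) = Add(-9, Mul(u, Pow(u, -1))) = Add(-9, 1) = -8)
Pow(Function('z')(Function('h')(-7), -300), -1) = Pow(-300, -1) = Rational(-1, 300)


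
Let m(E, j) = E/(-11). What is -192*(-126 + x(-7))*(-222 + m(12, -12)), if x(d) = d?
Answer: -62665344/11 ≈ -5.6968e+6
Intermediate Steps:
m(E, j) = -E/11 (m(E, j) = E*(-1/11) = -E/11)
-192*(-126 + x(-7))*(-222 + m(12, -12)) = -192*(-126 - 7)*(-222 - 1/11*12) = -(-25536)*(-222 - 12/11) = -(-25536)*(-2454)/11 = -192*326382/11 = -62665344/11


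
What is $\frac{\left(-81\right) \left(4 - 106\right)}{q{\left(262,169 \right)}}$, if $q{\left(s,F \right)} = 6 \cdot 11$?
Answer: $\frac{1377}{11} \approx 125.18$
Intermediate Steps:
$q{\left(s,F \right)} = 66$
$\frac{\left(-81\right) \left(4 - 106\right)}{q{\left(262,169 \right)}} = \frac{\left(-81\right) \left(4 - 106\right)}{66} = \left(-81\right) \left(-102\right) \frac{1}{66} = 8262 \cdot \frac{1}{66} = \frac{1377}{11}$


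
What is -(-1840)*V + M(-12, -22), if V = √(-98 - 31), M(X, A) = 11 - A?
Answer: 33 + 1840*I*√129 ≈ 33.0 + 20898.0*I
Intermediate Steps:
V = I*√129 (V = √(-129) = I*√129 ≈ 11.358*I)
-(-1840)*V + M(-12, -22) = -(-1840)*I*√129 + (11 - 1*(-22)) = -(-1840)*I*√129 + (11 + 22) = 1840*I*√129 + 33 = 33 + 1840*I*√129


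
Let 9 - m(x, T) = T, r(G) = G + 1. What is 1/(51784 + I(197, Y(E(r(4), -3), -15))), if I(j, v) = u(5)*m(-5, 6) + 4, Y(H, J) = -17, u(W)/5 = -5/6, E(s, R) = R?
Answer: 2/103551 ≈ 1.9314e-5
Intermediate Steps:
r(G) = 1 + G
m(x, T) = 9 - T
u(W) = -25/6 (u(W) = 5*(-5/6) = 5*(-5*⅙) = 5*(-⅚) = -25/6)
I(j, v) = -17/2 (I(j, v) = -25*(9 - 1*6)/6 + 4 = -25*(9 - 6)/6 + 4 = -25/6*3 + 4 = -25/2 + 4 = -17/2)
1/(51784 + I(197, Y(E(r(4), -3), -15))) = 1/(51784 - 17/2) = 1/(103551/2) = 2/103551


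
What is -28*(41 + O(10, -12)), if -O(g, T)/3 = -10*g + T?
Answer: -10556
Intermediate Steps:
O(g, T) = -3*T + 30*g (O(g, T) = -3*(-10*g + T) = -3*(T - 10*g) = -3*T + 30*g)
-28*(41 + O(10, -12)) = -28*(41 + (-3*(-12) + 30*10)) = -28*(41 + (36 + 300)) = -28*(41 + 336) = -28*377 = -10556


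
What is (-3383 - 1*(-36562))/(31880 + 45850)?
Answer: 33179/77730 ≈ 0.42685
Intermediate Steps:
(-3383 - 1*(-36562))/(31880 + 45850) = (-3383 + 36562)/77730 = 33179*(1/77730) = 33179/77730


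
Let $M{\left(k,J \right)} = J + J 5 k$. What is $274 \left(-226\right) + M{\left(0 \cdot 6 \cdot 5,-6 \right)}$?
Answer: $-61930$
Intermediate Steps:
$M{\left(k,J \right)} = J + 5 J k$
$274 \left(-226\right) + M{\left(0 \cdot 6 \cdot 5,-6 \right)} = 274 \left(-226\right) - 6 \left(1 + 5 \cdot 0 \cdot 6 \cdot 5\right) = -61924 - 6 \left(1 + 5 \cdot 0 \cdot 5\right) = -61924 - 6 \left(1 + 5 \cdot 0\right) = -61924 - 6 \left(1 + 0\right) = -61924 - 6 = -61930$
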